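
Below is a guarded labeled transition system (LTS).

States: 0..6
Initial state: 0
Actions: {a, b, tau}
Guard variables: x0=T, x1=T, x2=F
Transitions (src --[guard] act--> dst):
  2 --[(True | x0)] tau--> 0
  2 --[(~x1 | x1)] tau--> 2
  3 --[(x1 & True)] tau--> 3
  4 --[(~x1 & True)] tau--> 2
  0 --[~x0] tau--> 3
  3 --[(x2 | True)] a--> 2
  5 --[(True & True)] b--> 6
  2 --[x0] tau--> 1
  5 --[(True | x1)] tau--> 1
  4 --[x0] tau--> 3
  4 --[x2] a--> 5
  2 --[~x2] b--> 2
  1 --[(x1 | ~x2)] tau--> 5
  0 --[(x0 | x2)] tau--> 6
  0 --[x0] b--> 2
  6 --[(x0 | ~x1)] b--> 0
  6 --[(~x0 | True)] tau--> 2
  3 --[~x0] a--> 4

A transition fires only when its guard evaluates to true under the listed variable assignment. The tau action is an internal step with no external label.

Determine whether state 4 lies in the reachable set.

After dropping false guards: 14 live edges.
L0 = {0}
L1 = {2,6}  total {0,2,6}
L2 = {1}  total {0,1,2,6}
L3 = {5}  total {0,1,2,5,6}
Reachable = {0,1,2,5,6}

Answer: UNREACHABLE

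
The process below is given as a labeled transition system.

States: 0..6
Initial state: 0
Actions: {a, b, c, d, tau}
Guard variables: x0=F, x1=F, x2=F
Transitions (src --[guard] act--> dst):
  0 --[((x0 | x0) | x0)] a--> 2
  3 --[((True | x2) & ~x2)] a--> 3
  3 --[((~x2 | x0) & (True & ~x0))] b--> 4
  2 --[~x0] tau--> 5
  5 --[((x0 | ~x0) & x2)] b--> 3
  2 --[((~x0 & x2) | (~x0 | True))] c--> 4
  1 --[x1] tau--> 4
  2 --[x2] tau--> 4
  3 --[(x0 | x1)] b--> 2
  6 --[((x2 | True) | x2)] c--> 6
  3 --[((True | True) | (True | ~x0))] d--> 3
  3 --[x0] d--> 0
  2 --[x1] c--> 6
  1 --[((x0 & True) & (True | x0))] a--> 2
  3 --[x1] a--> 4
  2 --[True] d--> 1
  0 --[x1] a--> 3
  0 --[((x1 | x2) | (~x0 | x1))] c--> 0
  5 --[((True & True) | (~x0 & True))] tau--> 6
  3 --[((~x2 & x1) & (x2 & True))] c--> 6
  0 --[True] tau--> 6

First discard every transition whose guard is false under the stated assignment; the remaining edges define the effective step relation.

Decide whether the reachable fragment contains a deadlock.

Answer: DEADLOCK-FREE

Working:
Reach set: {0,6}
  0: c→0  tau→6  [2 exit(s)]
  6: c→6  [1 exit(s)]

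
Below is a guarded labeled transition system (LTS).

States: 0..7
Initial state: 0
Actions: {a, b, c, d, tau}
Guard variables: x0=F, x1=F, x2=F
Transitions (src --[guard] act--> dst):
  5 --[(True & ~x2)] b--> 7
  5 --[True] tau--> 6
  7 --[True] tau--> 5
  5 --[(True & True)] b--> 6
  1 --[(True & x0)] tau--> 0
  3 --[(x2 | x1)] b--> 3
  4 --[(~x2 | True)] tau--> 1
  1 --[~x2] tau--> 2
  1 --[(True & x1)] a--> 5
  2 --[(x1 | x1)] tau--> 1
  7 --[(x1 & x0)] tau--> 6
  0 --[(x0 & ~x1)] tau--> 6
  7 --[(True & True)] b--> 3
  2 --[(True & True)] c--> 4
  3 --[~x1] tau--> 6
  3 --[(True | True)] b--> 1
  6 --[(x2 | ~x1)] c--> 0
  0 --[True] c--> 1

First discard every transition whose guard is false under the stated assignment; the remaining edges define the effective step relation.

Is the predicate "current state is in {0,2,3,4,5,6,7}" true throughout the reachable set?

Safe = {0,2,3,4,5,6,7}
Reachable = {0,1,2,4}
  0: safe
  1: ✗ unsafe
  2: safe
  4: safe
counterexample path to 1: c

Answer: INVARIANT VIOLATED at state 1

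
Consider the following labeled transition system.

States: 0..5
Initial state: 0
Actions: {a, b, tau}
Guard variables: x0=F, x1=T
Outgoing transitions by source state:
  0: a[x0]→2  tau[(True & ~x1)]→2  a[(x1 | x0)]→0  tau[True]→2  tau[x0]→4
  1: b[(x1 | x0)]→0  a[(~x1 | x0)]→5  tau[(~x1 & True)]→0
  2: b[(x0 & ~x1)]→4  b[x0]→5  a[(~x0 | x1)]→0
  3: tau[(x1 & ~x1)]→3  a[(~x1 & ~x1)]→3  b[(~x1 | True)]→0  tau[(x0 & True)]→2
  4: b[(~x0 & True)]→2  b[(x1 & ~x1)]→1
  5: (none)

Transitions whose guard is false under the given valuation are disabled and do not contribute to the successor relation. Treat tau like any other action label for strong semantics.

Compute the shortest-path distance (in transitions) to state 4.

Answer: UNREACHABLE

Working:
Layered search for 4:
  depth 0: {0}
  depth 1: {2}
4 never appears.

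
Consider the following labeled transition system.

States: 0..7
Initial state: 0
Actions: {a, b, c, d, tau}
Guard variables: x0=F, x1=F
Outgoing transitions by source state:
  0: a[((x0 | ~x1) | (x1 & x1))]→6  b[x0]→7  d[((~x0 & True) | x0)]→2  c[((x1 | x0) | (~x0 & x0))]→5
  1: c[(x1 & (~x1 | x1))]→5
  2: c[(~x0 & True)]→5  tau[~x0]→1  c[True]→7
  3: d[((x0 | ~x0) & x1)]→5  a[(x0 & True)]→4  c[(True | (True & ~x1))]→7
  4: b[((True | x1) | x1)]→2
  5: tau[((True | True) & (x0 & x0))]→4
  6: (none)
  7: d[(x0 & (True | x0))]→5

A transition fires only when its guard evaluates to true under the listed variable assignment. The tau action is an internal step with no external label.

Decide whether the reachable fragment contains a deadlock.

R = {0,1,2,5,6,7}
  0: a→6  d→2  [2 exit(s)]
  1: ∅  [deadlock]
  2: c→5  c→7  tau→1  [3 exit(s)]
  5: ∅  [deadlock]
  6: ∅  [deadlock]
  7: ∅  [deadlock]
witness 1: d·tau

Answer: DEADLOCK at state 1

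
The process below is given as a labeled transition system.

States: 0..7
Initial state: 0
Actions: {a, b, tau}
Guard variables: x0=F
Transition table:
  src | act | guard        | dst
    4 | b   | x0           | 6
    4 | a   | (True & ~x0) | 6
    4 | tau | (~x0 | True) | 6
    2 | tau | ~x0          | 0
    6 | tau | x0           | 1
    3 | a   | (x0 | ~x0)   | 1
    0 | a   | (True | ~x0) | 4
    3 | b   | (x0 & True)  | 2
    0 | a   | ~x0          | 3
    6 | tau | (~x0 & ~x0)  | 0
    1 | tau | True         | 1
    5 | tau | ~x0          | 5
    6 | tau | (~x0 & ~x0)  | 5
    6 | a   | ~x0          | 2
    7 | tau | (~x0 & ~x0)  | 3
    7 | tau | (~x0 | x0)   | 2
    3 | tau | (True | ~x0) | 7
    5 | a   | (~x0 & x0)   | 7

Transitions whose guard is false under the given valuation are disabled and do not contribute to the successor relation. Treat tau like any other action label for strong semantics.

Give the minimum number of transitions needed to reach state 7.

Answer: 2

Analysis:
BFS to 7:
  Layer 0: {0}
  Layer 1: {3,4}
  Layer 2: {1,6,7}
depth(7)=2, e.g. a·tau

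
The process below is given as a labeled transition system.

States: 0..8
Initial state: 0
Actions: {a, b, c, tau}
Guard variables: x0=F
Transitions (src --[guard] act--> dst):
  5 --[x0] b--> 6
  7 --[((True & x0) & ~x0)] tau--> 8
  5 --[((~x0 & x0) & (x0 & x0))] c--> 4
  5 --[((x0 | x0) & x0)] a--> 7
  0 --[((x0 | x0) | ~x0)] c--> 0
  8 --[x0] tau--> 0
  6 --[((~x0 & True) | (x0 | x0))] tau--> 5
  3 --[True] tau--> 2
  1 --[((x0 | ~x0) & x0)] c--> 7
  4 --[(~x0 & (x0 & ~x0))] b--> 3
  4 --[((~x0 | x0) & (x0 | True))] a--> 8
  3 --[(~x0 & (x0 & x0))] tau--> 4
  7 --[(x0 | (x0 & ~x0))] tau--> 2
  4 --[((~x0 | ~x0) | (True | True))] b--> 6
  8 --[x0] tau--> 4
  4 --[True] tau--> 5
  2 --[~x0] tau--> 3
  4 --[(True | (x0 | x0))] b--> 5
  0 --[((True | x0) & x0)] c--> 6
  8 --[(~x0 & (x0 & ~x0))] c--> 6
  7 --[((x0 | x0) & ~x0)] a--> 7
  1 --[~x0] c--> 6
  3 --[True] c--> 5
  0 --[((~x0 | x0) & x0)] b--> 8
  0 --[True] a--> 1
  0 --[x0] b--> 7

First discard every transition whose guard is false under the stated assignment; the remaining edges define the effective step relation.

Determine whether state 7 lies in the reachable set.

11 transition(s) survive guard evaluation.
L0 = {0}
L1 = {1}  now seen {0,1}
L2 = {6}  now seen {0,1,6}
L3 = {5}  now seen {0,1,5,6}
Reach set: {0,1,5,6}

Answer: UNREACHABLE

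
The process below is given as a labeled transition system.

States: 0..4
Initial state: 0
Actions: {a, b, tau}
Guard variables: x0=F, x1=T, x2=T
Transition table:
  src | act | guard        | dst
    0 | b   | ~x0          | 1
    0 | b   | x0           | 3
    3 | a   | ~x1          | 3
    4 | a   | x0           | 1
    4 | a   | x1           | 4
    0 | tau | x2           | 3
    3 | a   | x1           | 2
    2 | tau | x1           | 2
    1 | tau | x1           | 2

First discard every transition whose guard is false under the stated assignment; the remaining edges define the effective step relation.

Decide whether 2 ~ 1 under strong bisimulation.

Answer: BISIMILAR

Analysis:
Bisimulation quotient by refinement:
  π0 = {{0,1,2,3,4}}
  π1 = {{0},{1,2},{3,4}}
  π2 = {{0},{1,2},{3},{4}}
stable after 3 split(s): 4 block(s)
[2]={1,2}  [1]={1,2}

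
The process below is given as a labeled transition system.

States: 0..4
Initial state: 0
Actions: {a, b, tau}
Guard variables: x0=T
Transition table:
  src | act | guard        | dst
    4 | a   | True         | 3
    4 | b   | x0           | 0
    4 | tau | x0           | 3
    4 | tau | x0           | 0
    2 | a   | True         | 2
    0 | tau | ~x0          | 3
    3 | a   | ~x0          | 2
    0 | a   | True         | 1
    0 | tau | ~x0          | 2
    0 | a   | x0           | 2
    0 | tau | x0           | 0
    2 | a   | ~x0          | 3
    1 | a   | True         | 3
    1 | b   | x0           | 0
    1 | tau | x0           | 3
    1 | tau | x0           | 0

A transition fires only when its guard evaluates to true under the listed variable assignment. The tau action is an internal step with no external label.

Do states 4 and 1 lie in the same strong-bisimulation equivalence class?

Answer: BISIMILAR

Working:
Compute ~ classes (split until stable):
  round 0: {{0,1,2,3,4}}
  round 1: {{0},{1,4},{2},{3}}
stable after 2 split(s): 4 block(s)
4∈{1,4}, 1∈{1,4}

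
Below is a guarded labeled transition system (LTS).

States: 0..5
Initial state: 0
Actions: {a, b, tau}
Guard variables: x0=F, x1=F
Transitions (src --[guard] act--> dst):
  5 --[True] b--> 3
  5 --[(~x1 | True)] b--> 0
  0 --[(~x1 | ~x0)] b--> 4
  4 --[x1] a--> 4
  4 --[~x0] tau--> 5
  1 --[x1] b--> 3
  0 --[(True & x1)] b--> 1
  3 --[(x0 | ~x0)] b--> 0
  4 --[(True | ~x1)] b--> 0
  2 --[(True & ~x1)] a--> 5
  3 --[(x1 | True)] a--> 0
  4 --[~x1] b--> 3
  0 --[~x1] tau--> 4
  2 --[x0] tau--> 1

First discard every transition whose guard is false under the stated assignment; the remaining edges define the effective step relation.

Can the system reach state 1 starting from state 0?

Answer: UNREACHABLE

Trace:
10 transition(s) survive guard evaluation.
L0 = {0}
L1 = {4}  cumulative {0,4}
L2 = {3,5}  cumulative {0,3,4,5}
Reach set: {0,3,4,5}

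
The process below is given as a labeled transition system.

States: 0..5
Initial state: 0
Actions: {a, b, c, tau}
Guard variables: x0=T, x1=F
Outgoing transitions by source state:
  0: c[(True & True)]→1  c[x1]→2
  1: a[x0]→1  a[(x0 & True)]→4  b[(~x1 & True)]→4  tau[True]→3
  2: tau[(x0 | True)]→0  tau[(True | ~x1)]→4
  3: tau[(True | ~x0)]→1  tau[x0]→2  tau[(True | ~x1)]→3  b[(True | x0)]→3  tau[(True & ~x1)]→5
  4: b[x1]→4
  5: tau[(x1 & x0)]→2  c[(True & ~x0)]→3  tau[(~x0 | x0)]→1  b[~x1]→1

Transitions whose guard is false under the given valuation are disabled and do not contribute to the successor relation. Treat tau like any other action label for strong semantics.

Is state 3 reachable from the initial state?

14 transition(s) survive guard evaluation.
Layer 0: {0}
Layer 1: {1}  total {0,1}
Layer 2: {3,4}  total {0,1,3,4}
Layer 3: {2,5}  total {0,1,2,3,4,5}
Reachable = {0,1,2,3,4,5}
Path to 3: c·tau

Answer: REACHABLE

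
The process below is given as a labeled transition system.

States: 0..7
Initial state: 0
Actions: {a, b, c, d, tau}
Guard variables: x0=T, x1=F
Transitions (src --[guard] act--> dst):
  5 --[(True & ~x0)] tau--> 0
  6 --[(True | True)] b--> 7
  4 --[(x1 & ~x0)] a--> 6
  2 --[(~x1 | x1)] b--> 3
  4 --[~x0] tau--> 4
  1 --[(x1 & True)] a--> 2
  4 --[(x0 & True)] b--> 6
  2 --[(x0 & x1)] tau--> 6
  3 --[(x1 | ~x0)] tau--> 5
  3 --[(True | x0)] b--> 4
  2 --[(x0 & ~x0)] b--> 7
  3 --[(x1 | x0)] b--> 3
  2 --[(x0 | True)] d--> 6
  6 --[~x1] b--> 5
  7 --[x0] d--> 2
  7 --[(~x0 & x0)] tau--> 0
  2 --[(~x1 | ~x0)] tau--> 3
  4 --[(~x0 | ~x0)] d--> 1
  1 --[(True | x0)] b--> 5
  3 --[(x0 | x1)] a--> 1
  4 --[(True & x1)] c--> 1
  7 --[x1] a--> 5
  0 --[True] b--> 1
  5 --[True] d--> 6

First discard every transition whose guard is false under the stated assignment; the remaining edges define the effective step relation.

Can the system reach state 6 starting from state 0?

Answer: REACHABLE

Analysis:
Guard filter leaves 13 enabled edge(s).
depth 0: {0}
depth 1: {1}  total {0,1}
depth 2: {5}  total {0,1,5}
depth 3: {6}  total {0,1,5,6}
depth 4: {7}  total {0,1,5,6,7}
depth 5: {2}  total {0,1,2,5,6,7}
depth 6: {3}  total {0,1,2,3,5,6,7}
depth 7: {4}  total {0,1,2,3,4,5,6,7}
Reachable = {0,1,2,3,4,5,6,7}
Path to 6: b·b·d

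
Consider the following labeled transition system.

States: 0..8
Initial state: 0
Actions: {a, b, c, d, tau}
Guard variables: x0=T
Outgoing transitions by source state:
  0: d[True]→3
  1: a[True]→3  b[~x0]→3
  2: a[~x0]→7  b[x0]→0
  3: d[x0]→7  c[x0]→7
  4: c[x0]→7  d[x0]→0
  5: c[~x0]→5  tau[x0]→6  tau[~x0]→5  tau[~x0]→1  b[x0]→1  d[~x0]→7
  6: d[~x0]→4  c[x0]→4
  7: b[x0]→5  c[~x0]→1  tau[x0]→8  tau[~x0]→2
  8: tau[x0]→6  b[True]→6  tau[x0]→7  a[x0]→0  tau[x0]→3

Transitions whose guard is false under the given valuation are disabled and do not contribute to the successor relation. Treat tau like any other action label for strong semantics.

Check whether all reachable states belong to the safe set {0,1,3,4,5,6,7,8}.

Inv-set: {0,1,3,4,5,6,7,8}
Reach set: {0,1,3,4,5,6,7,8}
  0: safe
  1: safe
  3: safe
  4: safe
  5: safe
  6: safe
  7: safe
  8: safe

Answer: INVARIANT HOLDS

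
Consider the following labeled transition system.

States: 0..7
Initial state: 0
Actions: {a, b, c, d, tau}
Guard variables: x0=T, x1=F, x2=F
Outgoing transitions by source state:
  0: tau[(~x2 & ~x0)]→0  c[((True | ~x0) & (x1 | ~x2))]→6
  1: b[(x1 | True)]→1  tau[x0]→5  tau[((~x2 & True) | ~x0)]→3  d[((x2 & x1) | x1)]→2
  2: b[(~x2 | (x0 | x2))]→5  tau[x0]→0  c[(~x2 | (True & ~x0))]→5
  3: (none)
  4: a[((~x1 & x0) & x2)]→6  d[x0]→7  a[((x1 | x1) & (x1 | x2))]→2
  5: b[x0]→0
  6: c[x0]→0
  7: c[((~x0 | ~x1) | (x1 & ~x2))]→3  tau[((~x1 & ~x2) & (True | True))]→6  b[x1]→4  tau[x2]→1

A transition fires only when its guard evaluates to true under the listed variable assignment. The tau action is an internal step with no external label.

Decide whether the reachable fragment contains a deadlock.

Reachable = {0,6}
  0: c→6  [1 out]
  6: c→0  [1 out]

Answer: DEADLOCK-FREE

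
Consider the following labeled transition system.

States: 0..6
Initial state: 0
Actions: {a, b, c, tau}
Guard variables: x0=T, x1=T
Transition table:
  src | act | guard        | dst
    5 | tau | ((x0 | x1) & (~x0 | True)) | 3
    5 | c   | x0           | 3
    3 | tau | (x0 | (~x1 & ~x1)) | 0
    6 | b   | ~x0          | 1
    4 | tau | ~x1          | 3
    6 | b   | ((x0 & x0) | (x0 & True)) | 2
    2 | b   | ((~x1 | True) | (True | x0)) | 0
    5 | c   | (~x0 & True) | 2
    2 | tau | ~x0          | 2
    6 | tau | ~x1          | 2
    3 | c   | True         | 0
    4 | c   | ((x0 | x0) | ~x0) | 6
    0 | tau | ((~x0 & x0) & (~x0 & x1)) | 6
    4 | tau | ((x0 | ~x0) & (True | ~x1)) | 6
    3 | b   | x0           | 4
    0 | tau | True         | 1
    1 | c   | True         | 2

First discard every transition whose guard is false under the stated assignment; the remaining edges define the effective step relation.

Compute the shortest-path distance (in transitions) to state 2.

Answer: 2

Analysis:
Breadth-first toward 2:
  Layer 0: {0}
  Layer 1: {1}
  Layer 2: {2}
first hit 2 at d=2 via tau·c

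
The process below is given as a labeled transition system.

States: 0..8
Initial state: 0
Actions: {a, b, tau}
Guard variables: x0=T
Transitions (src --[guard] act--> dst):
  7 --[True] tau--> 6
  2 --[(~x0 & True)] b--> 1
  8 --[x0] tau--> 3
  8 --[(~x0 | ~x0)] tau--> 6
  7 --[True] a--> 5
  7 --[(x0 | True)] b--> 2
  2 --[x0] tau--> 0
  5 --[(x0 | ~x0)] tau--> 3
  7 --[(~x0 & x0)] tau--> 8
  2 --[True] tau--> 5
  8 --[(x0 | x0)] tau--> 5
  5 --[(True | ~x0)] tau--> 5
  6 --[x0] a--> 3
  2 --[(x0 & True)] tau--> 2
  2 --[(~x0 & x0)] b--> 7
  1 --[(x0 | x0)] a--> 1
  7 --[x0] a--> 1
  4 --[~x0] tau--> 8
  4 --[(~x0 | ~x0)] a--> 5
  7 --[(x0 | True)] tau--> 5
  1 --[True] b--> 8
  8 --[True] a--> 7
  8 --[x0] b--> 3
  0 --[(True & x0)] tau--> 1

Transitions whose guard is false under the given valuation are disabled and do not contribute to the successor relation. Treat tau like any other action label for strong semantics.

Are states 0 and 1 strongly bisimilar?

Answer: NOT BISIMILAR

Trace:
Compute ~ classes (split until stable):
  π0 = {{0,1,2,3,4,5,6,7,8}}
  π1 = {{0,2,5},{1},{3,4},{6},{7,8}}
  π2 = {{0},{1},{2},{3,4},{5},{6},{7},{8}}
8 equivalence class(es) (converged in 3)
0∈{0}, 1∈{1}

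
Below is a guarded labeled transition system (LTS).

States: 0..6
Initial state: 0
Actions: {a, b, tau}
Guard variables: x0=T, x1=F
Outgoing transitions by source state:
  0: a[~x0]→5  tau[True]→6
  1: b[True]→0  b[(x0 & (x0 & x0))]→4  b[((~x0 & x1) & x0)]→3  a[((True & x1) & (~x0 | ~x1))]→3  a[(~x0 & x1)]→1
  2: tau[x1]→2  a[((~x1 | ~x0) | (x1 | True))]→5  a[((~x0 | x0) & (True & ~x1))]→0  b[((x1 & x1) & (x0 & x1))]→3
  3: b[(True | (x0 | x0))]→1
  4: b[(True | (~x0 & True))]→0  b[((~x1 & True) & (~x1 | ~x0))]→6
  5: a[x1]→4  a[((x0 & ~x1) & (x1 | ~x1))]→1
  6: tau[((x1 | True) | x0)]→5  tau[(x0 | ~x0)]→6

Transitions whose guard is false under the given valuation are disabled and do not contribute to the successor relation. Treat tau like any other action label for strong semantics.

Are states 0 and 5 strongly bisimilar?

Refine partition for ~:
  round 0: {{0,1,2,3,4,5,6}}
  round 1: {{0,6},{1,3,4},{2,5}}
  round 2: {{0},{1},{2},{3},{4},{5},{6}}
7 equivalence class(es) (converged in 3)
[0]={0}  [5]={5}

Answer: NOT BISIMILAR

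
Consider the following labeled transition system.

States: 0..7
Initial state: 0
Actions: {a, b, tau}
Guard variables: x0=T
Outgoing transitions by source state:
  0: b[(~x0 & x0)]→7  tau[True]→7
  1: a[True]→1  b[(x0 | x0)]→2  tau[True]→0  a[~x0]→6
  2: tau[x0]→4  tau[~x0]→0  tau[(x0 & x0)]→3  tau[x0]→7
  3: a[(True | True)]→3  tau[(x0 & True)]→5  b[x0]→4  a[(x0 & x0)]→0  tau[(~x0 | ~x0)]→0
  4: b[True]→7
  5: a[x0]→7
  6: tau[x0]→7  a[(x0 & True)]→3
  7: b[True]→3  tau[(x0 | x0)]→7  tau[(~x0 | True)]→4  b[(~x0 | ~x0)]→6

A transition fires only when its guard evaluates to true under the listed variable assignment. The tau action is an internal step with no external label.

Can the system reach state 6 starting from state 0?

Guard filter leaves 18 enabled edge(s).
L0 = {0}
L1 = {7}  total {0,7}
L2 = {3,4}  total {0,3,4,7}
L3 = {5}  total {0,3,4,5,7}
R = {0,3,4,5,7}

Answer: UNREACHABLE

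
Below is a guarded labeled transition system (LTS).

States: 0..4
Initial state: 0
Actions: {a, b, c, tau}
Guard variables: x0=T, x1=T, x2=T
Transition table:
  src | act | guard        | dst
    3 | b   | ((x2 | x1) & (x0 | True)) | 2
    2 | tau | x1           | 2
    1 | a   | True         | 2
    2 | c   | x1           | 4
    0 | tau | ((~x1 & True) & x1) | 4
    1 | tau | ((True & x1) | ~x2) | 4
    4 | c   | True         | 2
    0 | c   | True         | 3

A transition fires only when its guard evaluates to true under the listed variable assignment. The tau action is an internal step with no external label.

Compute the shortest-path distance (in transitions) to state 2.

Answer: 2

Working:
BFS to 2:
  depth 0: {0}
  depth 1: {3}
  depth 2: {2}
depth(2)=2, e.g. c·b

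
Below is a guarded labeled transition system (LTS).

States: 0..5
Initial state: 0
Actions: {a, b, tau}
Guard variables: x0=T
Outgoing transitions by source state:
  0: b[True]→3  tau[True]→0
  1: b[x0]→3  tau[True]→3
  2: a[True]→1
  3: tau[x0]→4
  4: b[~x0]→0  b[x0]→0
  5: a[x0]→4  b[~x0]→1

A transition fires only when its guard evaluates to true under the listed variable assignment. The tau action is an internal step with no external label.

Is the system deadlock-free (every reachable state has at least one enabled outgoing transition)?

Reachable = {0,3,4}
  0: b→3  tau→0  [2 out]
  3: tau→4  [1 out]
  4: b→0  [1 out]

Answer: DEADLOCK-FREE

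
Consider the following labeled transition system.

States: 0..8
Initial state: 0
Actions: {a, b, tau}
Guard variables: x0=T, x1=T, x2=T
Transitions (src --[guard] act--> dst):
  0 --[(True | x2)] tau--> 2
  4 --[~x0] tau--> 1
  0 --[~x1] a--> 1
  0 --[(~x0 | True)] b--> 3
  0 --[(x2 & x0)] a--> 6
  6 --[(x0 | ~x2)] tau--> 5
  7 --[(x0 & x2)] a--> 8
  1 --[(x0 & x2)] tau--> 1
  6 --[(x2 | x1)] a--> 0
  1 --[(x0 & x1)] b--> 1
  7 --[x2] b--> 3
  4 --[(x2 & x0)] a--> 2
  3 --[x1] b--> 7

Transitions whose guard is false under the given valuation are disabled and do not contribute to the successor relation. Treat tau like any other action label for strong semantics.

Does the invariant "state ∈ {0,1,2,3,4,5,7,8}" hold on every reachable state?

Inv-set: {0,1,2,3,4,5,7,8}
R = {0,2,3,5,6,7,8}
  0: safe
  2: safe
  3: safe
  5: safe
  6: VIOLATES
  7: safe
  8: safe
reach 6 via a — violates

Answer: INVARIANT VIOLATED at state 6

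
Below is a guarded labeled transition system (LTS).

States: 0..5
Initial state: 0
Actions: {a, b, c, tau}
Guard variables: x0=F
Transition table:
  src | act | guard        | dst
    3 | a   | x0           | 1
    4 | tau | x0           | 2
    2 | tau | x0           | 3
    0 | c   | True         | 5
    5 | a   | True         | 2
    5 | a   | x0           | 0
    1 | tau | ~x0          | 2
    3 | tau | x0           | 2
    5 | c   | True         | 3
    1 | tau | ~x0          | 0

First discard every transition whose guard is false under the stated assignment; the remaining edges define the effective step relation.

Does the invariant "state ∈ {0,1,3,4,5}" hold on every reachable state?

Answer: INVARIANT VIOLATED at state 2

Analysis:
Inv-set: {0,1,3,4,5}
Reachable = {0,2,3,5}
  0: ✓
  2: VIOLATES
  3: ✓
  5: ✓
witness against invariant: c·a → 2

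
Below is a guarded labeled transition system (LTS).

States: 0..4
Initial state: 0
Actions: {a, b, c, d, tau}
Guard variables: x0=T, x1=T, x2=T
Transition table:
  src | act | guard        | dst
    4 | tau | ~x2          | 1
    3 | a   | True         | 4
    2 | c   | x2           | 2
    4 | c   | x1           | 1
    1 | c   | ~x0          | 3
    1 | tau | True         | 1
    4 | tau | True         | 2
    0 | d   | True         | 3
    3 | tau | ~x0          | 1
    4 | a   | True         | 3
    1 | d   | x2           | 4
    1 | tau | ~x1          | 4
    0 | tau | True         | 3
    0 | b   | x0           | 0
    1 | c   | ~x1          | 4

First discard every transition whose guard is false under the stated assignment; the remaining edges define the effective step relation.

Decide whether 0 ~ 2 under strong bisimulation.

Compute ~ classes (split until stable):
  P[0] = {{0,1,2,3,4}}
  P[1] = {{0},{1},{2},{3},{4}}
stable after 2 split(s): 5 block(s)
class of 0: {0}; class of 2: {2}

Answer: NOT BISIMILAR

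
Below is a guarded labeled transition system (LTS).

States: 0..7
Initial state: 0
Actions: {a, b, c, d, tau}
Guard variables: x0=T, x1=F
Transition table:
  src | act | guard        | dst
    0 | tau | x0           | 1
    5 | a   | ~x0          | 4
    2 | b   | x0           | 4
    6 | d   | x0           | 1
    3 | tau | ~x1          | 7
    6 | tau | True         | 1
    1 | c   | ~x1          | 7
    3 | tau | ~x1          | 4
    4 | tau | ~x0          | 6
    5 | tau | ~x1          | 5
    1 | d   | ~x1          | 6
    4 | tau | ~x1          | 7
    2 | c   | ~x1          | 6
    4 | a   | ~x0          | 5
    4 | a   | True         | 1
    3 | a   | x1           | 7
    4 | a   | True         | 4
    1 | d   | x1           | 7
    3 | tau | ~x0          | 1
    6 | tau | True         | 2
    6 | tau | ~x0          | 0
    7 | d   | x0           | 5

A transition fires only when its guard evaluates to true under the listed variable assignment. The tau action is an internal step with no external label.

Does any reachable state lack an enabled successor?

Reach set: {0,1,2,4,5,6,7}
  0: tau→1  [deg 1]
  1: c→7  d→6  [deg 2]
  2: b→4  c→6  [deg 2]
  4: a→1  a→4  tau→7  [deg 3]
  5: tau→5  [deg 1]
  6: d→1  tau→1  tau→2  [deg 3]
  7: d→5  [deg 1]

Answer: DEADLOCK-FREE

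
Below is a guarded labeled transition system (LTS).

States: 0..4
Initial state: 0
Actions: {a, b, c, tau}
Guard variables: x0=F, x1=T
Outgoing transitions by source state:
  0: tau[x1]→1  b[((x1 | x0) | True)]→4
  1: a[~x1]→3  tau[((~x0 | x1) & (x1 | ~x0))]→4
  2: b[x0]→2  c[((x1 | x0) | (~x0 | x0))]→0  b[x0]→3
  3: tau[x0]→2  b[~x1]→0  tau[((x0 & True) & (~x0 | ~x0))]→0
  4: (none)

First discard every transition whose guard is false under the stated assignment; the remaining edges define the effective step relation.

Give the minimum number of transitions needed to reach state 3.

BFS to 3:
  depth 0: {0}
  depth 1: {1,4}
3 never appears.

Answer: UNREACHABLE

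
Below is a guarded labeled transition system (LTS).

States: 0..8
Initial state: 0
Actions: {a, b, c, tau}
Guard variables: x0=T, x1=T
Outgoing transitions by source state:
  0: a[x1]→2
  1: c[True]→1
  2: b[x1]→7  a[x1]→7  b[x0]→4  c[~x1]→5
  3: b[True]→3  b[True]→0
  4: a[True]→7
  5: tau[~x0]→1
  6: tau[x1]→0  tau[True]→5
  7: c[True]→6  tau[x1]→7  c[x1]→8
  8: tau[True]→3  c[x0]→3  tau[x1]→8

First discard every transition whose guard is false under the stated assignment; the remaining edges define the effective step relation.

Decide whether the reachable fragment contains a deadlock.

Answer: DEADLOCK at state 5

Trace:
Reach set: {0,2,3,4,5,6,7,8}
  0: a→2  [1 out]
  2: a→7  b→4  b→7  [3 out]
  3: b→0  b→3  [2 out]
  4: a→7  [1 out]
  5: ∅  [deadlock]
  6: tau→0  tau→5  [2 out]
  7: c→6  c→8  tau→7  [3 out]
  8: c→3  tau→3  tau→8  [3 out]
Path to 5: a·b·c·tau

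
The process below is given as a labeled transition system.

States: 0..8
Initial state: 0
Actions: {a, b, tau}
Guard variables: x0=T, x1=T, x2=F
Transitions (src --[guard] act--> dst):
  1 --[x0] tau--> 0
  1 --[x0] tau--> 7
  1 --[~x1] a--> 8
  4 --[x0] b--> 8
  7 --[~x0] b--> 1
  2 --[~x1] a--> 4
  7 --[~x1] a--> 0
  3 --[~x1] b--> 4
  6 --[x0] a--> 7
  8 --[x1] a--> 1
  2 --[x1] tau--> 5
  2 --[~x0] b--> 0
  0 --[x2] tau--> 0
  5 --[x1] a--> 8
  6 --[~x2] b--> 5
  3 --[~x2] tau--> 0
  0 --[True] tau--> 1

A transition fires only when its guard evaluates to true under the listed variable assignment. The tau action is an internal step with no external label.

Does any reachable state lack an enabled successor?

Answer: DEADLOCK at state 7

Working:
Reach set: {0,1,7}
  0: tau→1  [deg 1]
  1: tau→0  tau→7  [deg 2]
  7: ∅  [deadlock]
trace reaching 7: tau·tau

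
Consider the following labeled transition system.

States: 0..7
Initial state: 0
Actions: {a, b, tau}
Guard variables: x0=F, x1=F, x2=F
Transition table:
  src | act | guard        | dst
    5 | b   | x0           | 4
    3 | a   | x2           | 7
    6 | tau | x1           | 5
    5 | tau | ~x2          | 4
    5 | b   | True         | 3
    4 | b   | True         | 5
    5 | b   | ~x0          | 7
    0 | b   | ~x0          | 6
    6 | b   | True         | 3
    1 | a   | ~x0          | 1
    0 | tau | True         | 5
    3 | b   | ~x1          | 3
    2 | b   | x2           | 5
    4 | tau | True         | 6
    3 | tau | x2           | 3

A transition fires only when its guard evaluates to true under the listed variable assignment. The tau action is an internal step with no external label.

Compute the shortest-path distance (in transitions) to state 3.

Answer: 2

Trace:
Layered search for 3:
  depth 0: {0}
  depth 1: {5,6}
  depth 2: {3,4,7}
3 enters at depth 2; path b·b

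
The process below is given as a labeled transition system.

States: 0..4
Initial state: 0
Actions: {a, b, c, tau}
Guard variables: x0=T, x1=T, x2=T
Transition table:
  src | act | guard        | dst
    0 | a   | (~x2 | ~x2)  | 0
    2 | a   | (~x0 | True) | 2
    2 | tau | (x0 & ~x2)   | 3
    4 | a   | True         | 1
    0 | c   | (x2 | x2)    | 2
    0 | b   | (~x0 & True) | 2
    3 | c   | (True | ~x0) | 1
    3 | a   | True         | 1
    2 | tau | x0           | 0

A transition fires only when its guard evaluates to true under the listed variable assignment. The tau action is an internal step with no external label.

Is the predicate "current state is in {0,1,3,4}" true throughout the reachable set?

Answer: INVARIANT VIOLATED at state 2

Analysis:
Allowed set {0,1,3,4}
R = {0,2}
  0: ✓
  2: VIOLATES
counterexample path to 2: c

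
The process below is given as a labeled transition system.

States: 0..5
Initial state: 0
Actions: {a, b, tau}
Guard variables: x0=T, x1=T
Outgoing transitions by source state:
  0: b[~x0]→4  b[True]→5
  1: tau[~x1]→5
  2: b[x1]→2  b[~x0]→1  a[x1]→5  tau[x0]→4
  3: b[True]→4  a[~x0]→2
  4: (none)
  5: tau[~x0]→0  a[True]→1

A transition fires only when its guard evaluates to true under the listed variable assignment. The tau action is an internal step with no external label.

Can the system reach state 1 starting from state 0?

Guard filter leaves 6 enabled edge(s).
L0 = {0}
L1 = {5}  cumulative {0,5}
L2 = {1}  cumulative {0,1,5}
Reachable = {0,1,5}
Path to 1: b·a

Answer: REACHABLE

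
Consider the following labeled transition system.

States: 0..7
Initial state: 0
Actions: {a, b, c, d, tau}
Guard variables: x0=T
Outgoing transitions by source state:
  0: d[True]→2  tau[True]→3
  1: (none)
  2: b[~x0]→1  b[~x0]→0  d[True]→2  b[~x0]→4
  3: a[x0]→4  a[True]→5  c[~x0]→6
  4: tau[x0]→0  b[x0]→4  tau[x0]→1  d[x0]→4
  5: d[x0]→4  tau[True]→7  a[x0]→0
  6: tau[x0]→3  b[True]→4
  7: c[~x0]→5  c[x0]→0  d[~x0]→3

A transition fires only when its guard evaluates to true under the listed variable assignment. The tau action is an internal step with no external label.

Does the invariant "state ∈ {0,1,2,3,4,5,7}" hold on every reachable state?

Safe = {0,1,2,3,4,5,7}
R = {0,1,2,3,4,5,7}
  0: safe
  1: safe
  2: safe
  3: safe
  4: safe
  5: safe
  7: safe

Answer: INVARIANT HOLDS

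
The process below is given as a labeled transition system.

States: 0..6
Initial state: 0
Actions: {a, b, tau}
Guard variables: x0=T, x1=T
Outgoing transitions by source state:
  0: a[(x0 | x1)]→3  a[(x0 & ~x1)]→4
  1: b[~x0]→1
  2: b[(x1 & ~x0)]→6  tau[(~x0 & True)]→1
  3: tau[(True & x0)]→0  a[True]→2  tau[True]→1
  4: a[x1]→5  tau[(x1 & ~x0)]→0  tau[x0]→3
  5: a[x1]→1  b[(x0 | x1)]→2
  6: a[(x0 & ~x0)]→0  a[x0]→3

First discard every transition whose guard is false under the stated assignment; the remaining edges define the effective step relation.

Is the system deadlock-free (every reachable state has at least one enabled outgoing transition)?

Reach set: {0,1,2,3}
  0: a→3  [1 exit(s)]
  1: ∅  [STUCK]
  2: ∅  [STUCK]
  3: a→2  tau→0  tau→1  [3 exit(s)]
witness 1: a·tau

Answer: DEADLOCK at state 1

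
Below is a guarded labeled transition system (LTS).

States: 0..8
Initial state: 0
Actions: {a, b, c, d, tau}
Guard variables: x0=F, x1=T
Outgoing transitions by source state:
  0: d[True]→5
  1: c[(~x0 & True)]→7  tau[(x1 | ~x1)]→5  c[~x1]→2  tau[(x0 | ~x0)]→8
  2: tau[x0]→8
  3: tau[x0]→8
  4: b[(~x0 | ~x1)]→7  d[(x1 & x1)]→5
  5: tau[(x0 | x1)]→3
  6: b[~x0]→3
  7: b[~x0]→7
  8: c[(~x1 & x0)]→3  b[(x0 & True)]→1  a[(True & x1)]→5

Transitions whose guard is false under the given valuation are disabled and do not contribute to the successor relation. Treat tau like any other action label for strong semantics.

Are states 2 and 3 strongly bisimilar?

Answer: BISIMILAR

Analysis:
Compute ~ classes (split until stable):
  round 0: {{0,1,2,3,4,5,6,7,8}}
  round 1: {{0},{1},{2,3},{4},{5},{6,7},{8}}
  round 2: {{0},{1},{2,3},{4},{5},{6},{7},{8}}
Fixed point at round 3; 8 class(es).
[2]={2,3}  [3]={2,3}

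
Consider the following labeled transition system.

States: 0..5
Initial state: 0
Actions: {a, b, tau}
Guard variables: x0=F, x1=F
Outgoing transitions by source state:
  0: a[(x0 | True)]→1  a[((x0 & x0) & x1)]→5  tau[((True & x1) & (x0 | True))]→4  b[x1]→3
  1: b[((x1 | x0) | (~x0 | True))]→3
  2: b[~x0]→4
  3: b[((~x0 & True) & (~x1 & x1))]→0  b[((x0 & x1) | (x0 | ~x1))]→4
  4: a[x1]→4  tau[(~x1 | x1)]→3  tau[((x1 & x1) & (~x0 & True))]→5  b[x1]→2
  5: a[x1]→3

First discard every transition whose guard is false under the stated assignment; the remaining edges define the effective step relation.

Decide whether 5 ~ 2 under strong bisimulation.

Answer: NOT BISIMILAR

Analysis:
Refine partition for ~:
  π0 = {{0,1,2,3,4,5}}
  π1 = {{0},{1,2,3},{4},{5}}
  π2 = {{0},{1},{2,3},{4},{5}}
5 equivalence class(es) (converged in 3)
class of 5: {5}; class of 2: {2,3}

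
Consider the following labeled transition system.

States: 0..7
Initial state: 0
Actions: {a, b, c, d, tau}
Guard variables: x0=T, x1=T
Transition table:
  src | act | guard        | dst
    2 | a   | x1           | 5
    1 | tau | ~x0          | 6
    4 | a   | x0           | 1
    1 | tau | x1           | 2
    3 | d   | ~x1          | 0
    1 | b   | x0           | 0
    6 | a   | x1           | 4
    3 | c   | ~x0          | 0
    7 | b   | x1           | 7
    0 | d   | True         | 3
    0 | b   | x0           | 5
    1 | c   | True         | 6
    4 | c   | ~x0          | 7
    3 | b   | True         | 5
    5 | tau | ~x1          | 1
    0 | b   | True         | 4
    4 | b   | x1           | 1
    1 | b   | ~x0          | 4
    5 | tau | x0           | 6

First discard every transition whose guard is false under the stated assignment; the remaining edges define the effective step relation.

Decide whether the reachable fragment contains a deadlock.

Reach set: {0,1,2,3,4,5,6}
  0: b→4  b→5  d→3  [deg 3]
  1: b→0  c→6  tau→2  [deg 3]
  2: a→5  [deg 1]
  3: b→5  [deg 1]
  4: a→1  b→1  [deg 2]
  5: tau→6  [deg 1]
  6: a→4  [deg 1]

Answer: DEADLOCK-FREE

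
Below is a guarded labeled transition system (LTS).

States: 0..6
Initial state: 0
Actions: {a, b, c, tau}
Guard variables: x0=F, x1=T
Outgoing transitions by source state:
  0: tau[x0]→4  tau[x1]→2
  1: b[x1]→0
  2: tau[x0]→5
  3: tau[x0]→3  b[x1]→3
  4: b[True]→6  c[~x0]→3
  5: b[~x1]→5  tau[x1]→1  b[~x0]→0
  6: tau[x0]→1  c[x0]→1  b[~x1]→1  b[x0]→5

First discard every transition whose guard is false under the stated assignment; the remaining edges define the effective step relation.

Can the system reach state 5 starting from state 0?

Answer: UNREACHABLE

Analysis:
Guard filter leaves 7 enabled edge(s).
depth 0: {0}
depth 1: {2}  total {0,2}
Reachable = {0,2}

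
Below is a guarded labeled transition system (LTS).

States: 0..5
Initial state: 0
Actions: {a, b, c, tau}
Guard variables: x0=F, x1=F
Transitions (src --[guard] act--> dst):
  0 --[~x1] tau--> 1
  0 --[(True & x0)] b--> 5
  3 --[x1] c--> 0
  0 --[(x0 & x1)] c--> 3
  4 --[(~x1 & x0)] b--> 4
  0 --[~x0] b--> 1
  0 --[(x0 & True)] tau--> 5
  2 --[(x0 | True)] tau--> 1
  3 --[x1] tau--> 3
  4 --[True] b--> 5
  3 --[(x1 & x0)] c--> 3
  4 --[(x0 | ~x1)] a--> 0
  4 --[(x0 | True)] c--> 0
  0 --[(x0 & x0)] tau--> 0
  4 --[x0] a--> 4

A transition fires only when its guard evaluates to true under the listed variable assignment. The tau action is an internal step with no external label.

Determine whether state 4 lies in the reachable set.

6 transition(s) survive guard evaluation.
depth 0: {0}
depth 1: {1}  cumulative {0,1}
Reachable = {0,1}

Answer: UNREACHABLE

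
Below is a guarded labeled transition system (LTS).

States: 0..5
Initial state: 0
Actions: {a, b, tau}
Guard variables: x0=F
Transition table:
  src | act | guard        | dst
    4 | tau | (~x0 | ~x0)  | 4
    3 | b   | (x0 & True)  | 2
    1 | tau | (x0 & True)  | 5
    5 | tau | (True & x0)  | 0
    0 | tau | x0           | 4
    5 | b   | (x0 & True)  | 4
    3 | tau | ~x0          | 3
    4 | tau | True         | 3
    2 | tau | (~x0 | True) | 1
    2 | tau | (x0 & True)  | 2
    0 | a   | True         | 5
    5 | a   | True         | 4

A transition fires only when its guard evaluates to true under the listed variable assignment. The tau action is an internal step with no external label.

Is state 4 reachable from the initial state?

After dropping false guards: 6 live edges.
L0 = {0}
L1 = {5}  cumulative {0,5}
L2 = {4}  cumulative {0,4,5}
L3 = {3}  cumulative {0,3,4,5}
R = {0,3,4,5}
trace reaching 4: a·a

Answer: REACHABLE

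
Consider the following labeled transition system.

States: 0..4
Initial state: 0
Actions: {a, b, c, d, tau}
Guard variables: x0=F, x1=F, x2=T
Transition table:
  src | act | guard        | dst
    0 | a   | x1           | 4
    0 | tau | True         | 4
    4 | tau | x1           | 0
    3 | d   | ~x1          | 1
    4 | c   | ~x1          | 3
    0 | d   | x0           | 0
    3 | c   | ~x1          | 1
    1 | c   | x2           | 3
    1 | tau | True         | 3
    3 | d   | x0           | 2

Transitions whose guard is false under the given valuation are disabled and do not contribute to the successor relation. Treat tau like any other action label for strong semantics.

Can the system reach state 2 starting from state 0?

6 transition(s) survive guard evaluation.
depth 0: {0}
depth 1: {4}  total {0,4}
depth 2: {3}  total {0,3,4}
depth 3: {1}  total {0,1,3,4}
Reachable = {0,1,3,4}

Answer: UNREACHABLE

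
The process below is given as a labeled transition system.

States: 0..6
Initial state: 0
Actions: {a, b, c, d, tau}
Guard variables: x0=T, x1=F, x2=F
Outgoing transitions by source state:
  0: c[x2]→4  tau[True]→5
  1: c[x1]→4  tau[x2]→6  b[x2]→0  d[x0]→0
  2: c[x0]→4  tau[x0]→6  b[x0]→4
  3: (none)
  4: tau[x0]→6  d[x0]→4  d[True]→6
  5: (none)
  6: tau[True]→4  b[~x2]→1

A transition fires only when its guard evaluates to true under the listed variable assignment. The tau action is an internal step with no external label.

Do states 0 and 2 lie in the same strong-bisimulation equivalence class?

Answer: NOT BISIMILAR

Trace:
Bisimulation quotient by refinement:
  round 0: {{0,1,2,3,4,5,6}}
  round 1: {{0},{1},{2},{3,5},{4},{6}}
stable after 2 split(s): 6 block(s)
0∈{0}, 2∈{2}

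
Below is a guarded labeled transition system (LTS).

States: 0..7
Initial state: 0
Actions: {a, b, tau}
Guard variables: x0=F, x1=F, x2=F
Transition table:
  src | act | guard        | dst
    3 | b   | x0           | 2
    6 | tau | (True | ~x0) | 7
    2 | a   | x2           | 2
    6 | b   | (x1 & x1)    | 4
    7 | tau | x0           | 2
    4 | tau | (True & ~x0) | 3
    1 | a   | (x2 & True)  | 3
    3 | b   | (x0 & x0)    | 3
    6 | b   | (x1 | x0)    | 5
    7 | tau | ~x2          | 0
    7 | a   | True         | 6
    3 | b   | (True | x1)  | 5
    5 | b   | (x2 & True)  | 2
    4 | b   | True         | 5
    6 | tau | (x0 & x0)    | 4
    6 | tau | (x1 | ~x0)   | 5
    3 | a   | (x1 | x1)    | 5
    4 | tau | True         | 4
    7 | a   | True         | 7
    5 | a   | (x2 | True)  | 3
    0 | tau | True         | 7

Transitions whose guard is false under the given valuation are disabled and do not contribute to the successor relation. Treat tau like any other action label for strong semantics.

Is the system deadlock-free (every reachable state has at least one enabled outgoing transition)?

Answer: DEADLOCK-FREE

Trace:
R = {0,3,5,6,7}
  0: tau→7  [1 exit(s)]
  3: b→5  [1 exit(s)]
  5: a→3  [1 exit(s)]
  6: tau→5  tau→7  [2 exit(s)]
  7: a→6  a→7  tau→0  [3 exit(s)]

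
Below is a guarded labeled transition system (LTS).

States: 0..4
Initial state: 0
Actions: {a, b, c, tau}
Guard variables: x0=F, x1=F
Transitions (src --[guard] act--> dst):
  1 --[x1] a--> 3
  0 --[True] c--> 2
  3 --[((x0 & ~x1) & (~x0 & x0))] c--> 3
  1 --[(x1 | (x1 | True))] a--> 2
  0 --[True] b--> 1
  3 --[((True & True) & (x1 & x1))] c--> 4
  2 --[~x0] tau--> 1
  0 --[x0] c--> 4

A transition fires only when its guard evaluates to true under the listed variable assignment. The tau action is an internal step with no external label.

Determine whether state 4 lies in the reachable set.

4 transition(s) survive guard evaluation.
depth 0: {0}
depth 1: {1,2}  now seen {0,1,2}
Reach set: {0,1,2}

Answer: UNREACHABLE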